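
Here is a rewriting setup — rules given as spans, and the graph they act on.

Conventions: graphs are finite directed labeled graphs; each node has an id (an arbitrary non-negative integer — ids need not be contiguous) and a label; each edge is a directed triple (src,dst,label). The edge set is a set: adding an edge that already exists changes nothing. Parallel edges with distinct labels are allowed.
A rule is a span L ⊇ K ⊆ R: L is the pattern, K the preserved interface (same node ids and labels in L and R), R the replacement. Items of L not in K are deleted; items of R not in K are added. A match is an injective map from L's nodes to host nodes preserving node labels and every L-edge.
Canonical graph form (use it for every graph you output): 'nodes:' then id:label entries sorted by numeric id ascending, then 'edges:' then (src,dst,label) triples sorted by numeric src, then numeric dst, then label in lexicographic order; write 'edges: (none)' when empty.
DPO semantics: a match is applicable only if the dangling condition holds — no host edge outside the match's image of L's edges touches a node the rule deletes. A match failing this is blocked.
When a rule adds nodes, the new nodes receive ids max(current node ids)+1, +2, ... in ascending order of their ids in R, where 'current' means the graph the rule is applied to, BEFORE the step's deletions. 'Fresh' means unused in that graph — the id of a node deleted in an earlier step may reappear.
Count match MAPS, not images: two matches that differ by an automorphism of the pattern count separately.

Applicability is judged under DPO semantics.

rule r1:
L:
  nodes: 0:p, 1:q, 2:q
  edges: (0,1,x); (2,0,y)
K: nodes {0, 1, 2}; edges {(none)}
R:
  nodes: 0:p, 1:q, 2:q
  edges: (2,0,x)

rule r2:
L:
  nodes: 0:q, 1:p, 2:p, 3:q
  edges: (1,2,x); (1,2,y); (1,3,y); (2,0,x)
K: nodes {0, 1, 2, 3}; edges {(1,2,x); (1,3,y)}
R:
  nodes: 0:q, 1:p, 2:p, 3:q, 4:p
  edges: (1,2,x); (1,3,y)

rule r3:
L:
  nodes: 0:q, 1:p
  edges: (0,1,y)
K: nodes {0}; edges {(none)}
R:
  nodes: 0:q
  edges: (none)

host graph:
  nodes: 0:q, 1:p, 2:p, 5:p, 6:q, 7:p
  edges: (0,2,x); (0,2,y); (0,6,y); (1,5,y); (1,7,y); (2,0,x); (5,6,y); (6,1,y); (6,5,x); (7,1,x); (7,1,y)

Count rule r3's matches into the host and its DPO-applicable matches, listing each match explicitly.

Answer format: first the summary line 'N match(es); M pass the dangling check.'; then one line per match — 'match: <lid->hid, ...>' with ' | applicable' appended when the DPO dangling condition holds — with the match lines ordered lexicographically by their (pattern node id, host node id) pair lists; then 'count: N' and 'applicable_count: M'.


2 match(es); 0 pass the dangling check.
match: 0->0, 1->2
match: 0->6, 1->1
count: 2
applicable_count: 0


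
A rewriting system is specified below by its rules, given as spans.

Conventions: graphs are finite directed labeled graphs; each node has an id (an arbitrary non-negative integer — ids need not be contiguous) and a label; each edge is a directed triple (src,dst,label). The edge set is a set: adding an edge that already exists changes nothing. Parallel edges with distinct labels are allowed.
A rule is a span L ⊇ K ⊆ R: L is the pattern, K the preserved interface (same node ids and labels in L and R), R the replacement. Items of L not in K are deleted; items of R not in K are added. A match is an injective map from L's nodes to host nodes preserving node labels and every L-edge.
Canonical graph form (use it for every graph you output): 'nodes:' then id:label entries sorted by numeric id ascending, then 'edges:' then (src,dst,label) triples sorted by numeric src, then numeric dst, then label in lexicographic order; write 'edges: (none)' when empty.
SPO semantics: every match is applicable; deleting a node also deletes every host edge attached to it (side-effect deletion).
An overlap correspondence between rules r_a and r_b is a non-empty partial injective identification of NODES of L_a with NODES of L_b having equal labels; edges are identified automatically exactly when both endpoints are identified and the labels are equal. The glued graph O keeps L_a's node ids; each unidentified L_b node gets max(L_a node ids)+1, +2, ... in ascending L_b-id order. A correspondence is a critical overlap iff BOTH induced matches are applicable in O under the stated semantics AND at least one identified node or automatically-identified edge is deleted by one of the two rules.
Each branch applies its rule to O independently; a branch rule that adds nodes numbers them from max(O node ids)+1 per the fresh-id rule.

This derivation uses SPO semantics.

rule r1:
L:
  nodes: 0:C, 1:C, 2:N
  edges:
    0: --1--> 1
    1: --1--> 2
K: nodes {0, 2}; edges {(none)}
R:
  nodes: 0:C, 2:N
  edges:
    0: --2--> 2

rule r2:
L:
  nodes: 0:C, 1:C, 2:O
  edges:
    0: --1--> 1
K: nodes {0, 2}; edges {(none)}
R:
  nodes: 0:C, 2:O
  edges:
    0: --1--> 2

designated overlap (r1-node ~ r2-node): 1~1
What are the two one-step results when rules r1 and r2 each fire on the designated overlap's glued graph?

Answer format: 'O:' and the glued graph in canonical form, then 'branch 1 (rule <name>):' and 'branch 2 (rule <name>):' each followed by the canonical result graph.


O:
nodes: 0:C, 1:C, 2:N, 3:C, 4:O
edges: (0,1,1); (1,2,1); (3,1,1)
branch 1 (rule r1):
nodes: 0:C, 2:N, 3:C, 4:O
edges: (0,2,2)
branch 2 (rule r2):
nodes: 0:C, 2:N, 3:C, 4:O
edges: (3,4,1)


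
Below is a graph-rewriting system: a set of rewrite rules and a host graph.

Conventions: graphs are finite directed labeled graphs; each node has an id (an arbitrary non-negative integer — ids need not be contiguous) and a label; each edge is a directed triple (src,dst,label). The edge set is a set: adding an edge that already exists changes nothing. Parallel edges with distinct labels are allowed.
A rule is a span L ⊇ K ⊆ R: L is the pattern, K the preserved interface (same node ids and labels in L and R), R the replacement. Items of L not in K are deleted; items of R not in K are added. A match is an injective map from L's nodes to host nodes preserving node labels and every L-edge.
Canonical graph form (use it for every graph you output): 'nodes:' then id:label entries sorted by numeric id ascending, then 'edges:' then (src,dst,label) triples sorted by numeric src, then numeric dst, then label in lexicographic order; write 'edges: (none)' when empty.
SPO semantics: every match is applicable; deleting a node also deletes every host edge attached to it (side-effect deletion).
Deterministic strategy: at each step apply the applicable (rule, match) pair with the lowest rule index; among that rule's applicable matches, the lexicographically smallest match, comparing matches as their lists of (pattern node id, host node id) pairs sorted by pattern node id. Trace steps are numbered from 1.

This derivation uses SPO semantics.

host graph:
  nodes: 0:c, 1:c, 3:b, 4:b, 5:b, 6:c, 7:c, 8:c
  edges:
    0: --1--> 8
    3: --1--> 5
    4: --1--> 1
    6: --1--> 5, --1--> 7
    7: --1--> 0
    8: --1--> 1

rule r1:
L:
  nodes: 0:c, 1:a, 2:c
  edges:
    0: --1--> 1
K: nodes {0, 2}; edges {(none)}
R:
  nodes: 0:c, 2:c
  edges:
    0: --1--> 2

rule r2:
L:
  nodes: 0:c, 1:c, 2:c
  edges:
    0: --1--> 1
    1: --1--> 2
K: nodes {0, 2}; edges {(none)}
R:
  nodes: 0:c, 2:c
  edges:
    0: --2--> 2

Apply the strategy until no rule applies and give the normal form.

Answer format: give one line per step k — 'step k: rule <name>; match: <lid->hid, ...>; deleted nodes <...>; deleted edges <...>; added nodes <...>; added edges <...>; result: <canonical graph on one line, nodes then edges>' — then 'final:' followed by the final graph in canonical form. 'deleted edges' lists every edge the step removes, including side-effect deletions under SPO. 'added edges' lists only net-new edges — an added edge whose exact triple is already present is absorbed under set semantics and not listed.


step 1: rule r2; match: 0->0, 1->8, 2->1; deleted nodes 8; deleted edges (0,8,1); (8,1,1); added nodes (none); added edges (0,1,2); result: nodes: 0:c, 1:c, 3:b, 4:b, 5:b, 6:c, 7:c edges: (0,1,2); (3,5,1); (4,1,1); (6,5,1); (6,7,1); (7,0,1)
step 2: rule r2; match: 0->6, 1->7, 2->0; deleted nodes 7; deleted edges (6,7,1); (7,0,1); added nodes (none); added edges (6,0,2); result: nodes: 0:c, 1:c, 3:b, 4:b, 5:b, 6:c edges: (0,1,2); (3,5,1); (4,1,1); (6,0,2); (6,5,1)
final:
nodes: 0:c, 1:c, 3:b, 4:b, 5:b, 6:c
edges: (0,1,2); (3,5,1); (4,1,1); (6,0,2); (6,5,1)


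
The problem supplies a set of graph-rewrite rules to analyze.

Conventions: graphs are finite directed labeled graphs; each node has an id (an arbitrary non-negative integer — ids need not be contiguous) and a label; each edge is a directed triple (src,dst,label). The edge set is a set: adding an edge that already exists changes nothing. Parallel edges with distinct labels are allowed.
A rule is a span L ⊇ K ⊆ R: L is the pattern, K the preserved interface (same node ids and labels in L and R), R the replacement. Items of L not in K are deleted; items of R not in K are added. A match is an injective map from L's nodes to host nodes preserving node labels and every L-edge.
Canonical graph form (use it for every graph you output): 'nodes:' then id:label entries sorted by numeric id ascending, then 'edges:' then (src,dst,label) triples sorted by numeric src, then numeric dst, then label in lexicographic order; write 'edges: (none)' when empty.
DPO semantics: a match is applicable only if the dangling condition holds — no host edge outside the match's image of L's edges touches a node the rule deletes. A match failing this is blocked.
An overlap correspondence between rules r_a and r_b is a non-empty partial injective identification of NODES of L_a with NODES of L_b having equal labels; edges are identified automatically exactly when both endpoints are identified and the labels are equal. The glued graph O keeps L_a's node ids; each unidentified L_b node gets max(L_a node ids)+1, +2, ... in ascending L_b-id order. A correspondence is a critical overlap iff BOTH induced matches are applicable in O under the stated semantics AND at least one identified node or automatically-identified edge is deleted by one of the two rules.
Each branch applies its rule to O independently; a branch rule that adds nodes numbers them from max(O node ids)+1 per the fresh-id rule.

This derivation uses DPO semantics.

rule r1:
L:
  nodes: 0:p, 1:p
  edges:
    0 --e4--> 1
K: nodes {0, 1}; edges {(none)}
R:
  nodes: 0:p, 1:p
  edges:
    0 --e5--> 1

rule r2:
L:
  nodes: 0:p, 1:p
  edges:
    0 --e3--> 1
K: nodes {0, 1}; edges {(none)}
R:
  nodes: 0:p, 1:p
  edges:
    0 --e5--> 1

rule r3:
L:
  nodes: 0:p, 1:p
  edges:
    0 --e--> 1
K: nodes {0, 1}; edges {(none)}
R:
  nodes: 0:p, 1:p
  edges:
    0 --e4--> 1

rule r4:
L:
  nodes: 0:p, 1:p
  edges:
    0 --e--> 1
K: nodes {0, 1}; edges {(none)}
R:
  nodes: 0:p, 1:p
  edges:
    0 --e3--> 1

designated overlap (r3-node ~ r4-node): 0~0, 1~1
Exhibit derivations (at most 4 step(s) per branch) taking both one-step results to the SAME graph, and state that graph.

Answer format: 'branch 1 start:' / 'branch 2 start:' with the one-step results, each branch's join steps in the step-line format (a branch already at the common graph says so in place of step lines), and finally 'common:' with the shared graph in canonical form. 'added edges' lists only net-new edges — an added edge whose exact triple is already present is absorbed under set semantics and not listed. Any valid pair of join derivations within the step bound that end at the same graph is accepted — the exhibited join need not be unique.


branch 1 start:
nodes: 0:p, 1:p
edges: (0,1,e4)
branch 2 start:
nodes: 0:p, 1:p
edges: (0,1,e3)
branch 1 step 1: rule r1; match: 0->0, 1->1; deleted nodes (none); deleted edges (0,1,e4); added nodes (none); added edges (0,1,e5); result: nodes: 0:p, 1:p edges: (0,1,e5)
branch 2 step 1: rule r2; match: 0->0, 1->1; deleted nodes (none); deleted edges (0,1,e3); added nodes (none); added edges (0,1,e5); result: nodes: 0:p, 1:p edges: (0,1,e5)
common:
nodes: 0:p, 1:p
edges: (0,1,e5)


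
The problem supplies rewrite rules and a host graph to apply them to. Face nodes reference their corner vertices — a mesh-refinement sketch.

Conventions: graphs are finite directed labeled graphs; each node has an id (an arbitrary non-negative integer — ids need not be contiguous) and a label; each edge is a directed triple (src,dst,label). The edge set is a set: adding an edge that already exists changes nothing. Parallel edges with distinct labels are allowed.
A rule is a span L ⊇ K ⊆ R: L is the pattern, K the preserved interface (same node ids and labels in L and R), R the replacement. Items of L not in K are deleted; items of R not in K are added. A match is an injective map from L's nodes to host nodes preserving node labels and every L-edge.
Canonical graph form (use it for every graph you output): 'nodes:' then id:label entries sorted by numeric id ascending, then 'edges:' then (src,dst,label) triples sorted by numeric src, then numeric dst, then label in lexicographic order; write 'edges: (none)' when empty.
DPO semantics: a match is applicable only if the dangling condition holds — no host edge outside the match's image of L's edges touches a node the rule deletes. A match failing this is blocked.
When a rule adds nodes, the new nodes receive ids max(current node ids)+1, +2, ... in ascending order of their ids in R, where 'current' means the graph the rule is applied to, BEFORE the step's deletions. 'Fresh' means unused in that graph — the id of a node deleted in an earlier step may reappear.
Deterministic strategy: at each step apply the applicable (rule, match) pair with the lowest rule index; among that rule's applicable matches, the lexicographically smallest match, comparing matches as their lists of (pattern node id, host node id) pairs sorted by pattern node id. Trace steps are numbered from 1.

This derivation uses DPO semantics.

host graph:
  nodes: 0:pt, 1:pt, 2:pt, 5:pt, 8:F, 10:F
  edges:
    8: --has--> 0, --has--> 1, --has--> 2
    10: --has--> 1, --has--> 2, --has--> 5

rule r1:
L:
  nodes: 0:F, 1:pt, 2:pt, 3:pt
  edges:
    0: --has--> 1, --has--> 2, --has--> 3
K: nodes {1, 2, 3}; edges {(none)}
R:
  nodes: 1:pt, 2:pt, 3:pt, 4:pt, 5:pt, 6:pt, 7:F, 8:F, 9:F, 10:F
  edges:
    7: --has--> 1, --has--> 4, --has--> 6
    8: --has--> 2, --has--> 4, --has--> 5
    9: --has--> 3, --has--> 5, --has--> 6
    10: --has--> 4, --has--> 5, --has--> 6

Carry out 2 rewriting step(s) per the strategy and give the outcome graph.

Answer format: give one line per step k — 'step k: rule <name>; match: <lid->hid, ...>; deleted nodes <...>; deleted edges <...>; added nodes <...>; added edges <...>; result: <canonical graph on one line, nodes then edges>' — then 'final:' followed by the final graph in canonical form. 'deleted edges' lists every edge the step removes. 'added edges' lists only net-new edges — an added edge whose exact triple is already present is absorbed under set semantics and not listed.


step 1: rule r1; match: 0->8, 1->0, 2->1, 3->2; deleted nodes 8; deleted edges (8,0,has); (8,1,has); (8,2,has); added nodes 11, 12, 13, 14, 15, 16, 17; added edges (14,0,has); (14,11,has); (14,13,has); (15,1,has); (15,11,has); (15,12,has); (16,2,has); (16,12,has); (16,13,has); (17,11,has); (17,12,has); (17,13,has); result: nodes: 0:pt, 1:pt, 2:pt, 5:pt, 10:F, 11:pt, 12:pt, 13:pt, 14:F, 15:F, 16:F, 17:F edges: (10,1,has); (10,2,has); (10,5,has); (14,0,has); (14,11,has); (14,13,has); (15,1,has); (15,11,has); (15,12,has); (16,2,has); (16,12,has); (16,13,has); (17,11,has); (17,12,has); (17,13,has)
step 2: rule r1; match: 0->10, 1->1, 2->2, 3->5; deleted nodes 10; deleted edges (10,1,has); (10,2,has); (10,5,has); added nodes 18, 19, 20, 21, 22, 23, 24; added edges (21,1,has); (21,18,has); (21,20,has); (22,2,has); (22,18,has); (22,19,has); (23,5,has); (23,19,has); (23,20,has); (24,18,has); (24,19,has); (24,20,has); result: nodes: 0:pt, 1:pt, 2:pt, 5:pt, 11:pt, 12:pt, 13:pt, 14:F, 15:F, 16:F, 17:F, 18:pt, 19:pt, 20:pt, 21:F, 22:F, 23:F, 24:F edges: (14,0,has); (14,11,has); (14,13,has); (15,1,has); (15,11,has); (15,12,has); (16,2,has); (16,12,has); (16,13,has); (17,11,has); (17,12,has); (17,13,has); (21,1,has); (21,18,has); (21,20,has); (22,2,has); (22,18,has); (22,19,has); (23,5,has); (23,19,has); (23,20,has); (24,18,has); (24,19,has); (24,20,has)
final:
nodes: 0:pt, 1:pt, 2:pt, 5:pt, 11:pt, 12:pt, 13:pt, 14:F, 15:F, 16:F, 17:F, 18:pt, 19:pt, 20:pt, 21:F, 22:F, 23:F, 24:F
edges: (14,0,has); (14,11,has); (14,13,has); (15,1,has); (15,11,has); (15,12,has); (16,2,has); (16,12,has); (16,13,has); (17,11,has); (17,12,has); (17,13,has); (21,1,has); (21,18,has); (21,20,has); (22,2,has); (22,18,has); (22,19,has); (23,5,has); (23,19,has); (23,20,has); (24,18,has); (24,19,has); (24,20,has)


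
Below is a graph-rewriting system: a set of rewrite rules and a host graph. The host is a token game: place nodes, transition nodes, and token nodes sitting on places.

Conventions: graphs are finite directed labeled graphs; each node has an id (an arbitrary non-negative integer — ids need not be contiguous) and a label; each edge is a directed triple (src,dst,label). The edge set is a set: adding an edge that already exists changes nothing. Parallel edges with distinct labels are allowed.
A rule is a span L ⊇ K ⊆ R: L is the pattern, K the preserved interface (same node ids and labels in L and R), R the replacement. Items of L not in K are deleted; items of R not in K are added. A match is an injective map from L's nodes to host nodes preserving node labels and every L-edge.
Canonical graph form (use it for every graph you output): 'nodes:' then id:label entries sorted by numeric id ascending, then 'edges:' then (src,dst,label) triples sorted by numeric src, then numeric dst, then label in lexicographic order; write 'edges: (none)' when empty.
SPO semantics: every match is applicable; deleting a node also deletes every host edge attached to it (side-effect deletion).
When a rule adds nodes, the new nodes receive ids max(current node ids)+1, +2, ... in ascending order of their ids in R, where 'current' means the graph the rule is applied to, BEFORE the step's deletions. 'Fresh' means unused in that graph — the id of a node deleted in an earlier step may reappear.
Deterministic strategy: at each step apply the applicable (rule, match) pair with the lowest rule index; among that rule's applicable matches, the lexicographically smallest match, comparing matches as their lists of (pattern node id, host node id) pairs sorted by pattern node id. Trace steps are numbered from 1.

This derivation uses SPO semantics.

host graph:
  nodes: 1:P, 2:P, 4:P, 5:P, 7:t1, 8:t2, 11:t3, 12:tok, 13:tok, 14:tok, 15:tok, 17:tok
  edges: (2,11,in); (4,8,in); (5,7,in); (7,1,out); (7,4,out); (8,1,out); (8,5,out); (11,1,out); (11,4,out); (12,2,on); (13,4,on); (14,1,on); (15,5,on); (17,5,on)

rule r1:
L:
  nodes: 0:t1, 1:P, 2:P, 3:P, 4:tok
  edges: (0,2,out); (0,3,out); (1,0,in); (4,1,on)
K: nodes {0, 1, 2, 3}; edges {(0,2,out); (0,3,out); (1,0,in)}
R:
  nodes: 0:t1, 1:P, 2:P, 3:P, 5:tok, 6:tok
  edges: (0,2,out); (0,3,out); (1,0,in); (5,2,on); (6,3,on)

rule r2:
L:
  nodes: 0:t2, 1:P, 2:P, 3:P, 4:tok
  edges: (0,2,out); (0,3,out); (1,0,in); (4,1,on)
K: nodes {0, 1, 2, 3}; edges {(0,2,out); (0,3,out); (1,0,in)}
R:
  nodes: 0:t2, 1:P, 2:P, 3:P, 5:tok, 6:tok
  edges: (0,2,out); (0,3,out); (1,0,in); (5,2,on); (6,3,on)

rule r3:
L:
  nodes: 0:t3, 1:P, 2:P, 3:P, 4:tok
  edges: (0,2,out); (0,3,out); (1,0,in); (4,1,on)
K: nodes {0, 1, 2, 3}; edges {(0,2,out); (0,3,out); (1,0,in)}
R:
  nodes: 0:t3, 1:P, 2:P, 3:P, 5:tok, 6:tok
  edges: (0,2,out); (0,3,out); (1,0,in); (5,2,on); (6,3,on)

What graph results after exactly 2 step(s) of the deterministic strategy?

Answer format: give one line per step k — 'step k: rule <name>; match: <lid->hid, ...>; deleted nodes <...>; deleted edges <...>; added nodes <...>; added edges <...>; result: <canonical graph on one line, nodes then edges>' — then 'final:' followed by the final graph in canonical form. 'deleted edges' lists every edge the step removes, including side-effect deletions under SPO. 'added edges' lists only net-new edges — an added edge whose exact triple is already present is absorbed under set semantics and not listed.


step 1: rule r1; match: 0->7, 1->5, 2->1, 3->4, 4->15; deleted nodes 15; deleted edges (15,5,on); added nodes 18, 19; added edges (18,1,on); (19,4,on); result: nodes: 1:P, 2:P, 4:P, 5:P, 7:t1, 8:t2, 11:t3, 12:tok, 13:tok, 14:tok, 17:tok, 18:tok, 19:tok edges: (2,11,in); (4,8,in); (5,7,in); (7,1,out); (7,4,out); (8,1,out); (8,5,out); (11,1,out); (11,4,out); (12,2,on); (13,4,on); (14,1,on); (17,5,on); (18,1,on); (19,4,on)
step 2: rule r1; match: 0->7, 1->5, 2->1, 3->4, 4->17; deleted nodes 17; deleted edges (17,5,on); added nodes 20, 21; added edges (20,1,on); (21,4,on); result: nodes: 1:P, 2:P, 4:P, 5:P, 7:t1, 8:t2, 11:t3, 12:tok, 13:tok, 14:tok, 18:tok, 19:tok, 20:tok, 21:tok edges: (2,11,in); (4,8,in); (5,7,in); (7,1,out); (7,4,out); (8,1,out); (8,5,out); (11,1,out); (11,4,out); (12,2,on); (13,4,on); (14,1,on); (18,1,on); (19,4,on); (20,1,on); (21,4,on)
final:
nodes: 1:P, 2:P, 4:P, 5:P, 7:t1, 8:t2, 11:t3, 12:tok, 13:tok, 14:tok, 18:tok, 19:tok, 20:tok, 21:tok
edges: (2,11,in); (4,8,in); (5,7,in); (7,1,out); (7,4,out); (8,1,out); (8,5,out); (11,1,out); (11,4,out); (12,2,on); (13,4,on); (14,1,on); (18,1,on); (19,4,on); (20,1,on); (21,4,on)


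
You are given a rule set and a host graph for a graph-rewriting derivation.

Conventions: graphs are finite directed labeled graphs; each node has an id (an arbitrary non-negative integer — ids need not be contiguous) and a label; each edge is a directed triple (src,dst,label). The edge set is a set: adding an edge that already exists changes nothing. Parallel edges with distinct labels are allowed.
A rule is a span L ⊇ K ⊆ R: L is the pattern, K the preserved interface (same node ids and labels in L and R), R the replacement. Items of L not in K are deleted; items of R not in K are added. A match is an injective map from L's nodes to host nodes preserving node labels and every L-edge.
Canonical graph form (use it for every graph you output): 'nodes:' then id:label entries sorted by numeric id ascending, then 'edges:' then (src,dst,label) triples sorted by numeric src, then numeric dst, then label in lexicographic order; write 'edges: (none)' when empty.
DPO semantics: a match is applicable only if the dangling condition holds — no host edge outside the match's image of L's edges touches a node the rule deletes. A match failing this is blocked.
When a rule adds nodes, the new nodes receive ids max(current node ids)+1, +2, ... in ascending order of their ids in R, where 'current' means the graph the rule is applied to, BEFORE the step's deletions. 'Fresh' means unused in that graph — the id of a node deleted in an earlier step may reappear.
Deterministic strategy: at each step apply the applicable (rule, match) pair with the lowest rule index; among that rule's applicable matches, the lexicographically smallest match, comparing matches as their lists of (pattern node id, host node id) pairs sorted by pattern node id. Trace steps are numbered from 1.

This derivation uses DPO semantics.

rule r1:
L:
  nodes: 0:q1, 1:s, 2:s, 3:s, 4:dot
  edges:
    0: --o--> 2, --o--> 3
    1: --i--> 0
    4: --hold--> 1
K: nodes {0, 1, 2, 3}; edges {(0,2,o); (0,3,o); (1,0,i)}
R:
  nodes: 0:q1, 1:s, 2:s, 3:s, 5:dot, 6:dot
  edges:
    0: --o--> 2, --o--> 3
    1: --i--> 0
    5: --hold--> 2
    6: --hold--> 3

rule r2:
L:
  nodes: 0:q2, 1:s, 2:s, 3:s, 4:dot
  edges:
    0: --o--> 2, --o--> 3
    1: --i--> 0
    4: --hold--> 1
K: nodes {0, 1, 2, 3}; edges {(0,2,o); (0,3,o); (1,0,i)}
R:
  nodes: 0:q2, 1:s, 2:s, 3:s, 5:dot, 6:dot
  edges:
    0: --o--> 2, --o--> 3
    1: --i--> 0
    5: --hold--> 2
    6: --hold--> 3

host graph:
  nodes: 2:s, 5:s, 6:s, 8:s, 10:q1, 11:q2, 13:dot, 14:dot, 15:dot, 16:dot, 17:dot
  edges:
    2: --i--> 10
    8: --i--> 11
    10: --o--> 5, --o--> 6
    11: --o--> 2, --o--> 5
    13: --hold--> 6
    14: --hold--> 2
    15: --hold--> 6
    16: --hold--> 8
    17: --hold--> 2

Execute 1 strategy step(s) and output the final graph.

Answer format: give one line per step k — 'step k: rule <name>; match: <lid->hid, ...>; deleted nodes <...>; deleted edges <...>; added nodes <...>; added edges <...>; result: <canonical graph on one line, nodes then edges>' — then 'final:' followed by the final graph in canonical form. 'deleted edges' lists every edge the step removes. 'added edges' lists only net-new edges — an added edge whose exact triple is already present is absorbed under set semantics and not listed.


step 1: rule r1; match: 0->10, 1->2, 2->5, 3->6, 4->14; deleted nodes 14; deleted edges (14,2,hold); added nodes 18, 19; added edges (18,5,hold); (19,6,hold); result: nodes: 2:s, 5:s, 6:s, 8:s, 10:q1, 11:q2, 13:dot, 15:dot, 16:dot, 17:dot, 18:dot, 19:dot edges: (2,10,i); (8,11,i); (10,5,o); (10,6,o); (11,2,o); (11,5,o); (13,6,hold); (15,6,hold); (16,8,hold); (17,2,hold); (18,5,hold); (19,6,hold)
final:
nodes: 2:s, 5:s, 6:s, 8:s, 10:q1, 11:q2, 13:dot, 15:dot, 16:dot, 17:dot, 18:dot, 19:dot
edges: (2,10,i); (8,11,i); (10,5,o); (10,6,o); (11,2,o); (11,5,o); (13,6,hold); (15,6,hold); (16,8,hold); (17,2,hold); (18,5,hold); (19,6,hold)


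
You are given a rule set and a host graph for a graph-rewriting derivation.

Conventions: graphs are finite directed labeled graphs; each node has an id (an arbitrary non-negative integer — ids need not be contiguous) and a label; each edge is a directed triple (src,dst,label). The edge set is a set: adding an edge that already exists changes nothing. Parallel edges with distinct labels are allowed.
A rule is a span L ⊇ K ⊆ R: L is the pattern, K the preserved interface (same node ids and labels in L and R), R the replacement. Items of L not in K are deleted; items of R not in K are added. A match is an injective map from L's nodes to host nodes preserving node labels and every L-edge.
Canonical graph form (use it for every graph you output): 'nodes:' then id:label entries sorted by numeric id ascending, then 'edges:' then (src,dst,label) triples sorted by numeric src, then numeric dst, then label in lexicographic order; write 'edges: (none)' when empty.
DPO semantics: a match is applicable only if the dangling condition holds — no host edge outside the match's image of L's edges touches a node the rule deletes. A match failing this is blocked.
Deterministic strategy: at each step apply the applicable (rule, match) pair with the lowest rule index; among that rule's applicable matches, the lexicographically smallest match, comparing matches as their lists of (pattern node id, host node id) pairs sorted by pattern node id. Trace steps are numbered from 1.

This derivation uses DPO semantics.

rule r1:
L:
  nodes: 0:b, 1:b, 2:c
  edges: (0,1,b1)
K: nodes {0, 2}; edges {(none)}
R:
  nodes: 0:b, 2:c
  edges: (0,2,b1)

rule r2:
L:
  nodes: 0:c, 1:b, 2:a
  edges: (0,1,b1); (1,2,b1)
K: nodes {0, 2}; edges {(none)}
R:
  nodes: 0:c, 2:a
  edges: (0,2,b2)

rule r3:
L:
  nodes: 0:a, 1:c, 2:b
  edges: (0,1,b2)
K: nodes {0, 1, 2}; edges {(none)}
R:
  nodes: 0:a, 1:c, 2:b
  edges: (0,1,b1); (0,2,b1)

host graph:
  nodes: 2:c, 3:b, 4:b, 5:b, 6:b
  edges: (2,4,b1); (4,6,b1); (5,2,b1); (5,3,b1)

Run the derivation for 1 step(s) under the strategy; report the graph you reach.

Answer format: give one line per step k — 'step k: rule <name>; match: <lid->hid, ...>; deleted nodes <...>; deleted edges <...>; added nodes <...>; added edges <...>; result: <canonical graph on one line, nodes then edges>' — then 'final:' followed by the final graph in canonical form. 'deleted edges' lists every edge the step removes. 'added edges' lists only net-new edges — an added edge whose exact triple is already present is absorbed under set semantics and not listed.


step 1: rule r1; match: 0->4, 1->6, 2->2; deleted nodes 6; deleted edges (4,6,b1); added nodes (none); added edges (4,2,b1); result: nodes: 2:c, 3:b, 4:b, 5:b edges: (2,4,b1); (4,2,b1); (5,2,b1); (5,3,b1)
final:
nodes: 2:c, 3:b, 4:b, 5:b
edges: (2,4,b1); (4,2,b1); (5,2,b1); (5,3,b1)


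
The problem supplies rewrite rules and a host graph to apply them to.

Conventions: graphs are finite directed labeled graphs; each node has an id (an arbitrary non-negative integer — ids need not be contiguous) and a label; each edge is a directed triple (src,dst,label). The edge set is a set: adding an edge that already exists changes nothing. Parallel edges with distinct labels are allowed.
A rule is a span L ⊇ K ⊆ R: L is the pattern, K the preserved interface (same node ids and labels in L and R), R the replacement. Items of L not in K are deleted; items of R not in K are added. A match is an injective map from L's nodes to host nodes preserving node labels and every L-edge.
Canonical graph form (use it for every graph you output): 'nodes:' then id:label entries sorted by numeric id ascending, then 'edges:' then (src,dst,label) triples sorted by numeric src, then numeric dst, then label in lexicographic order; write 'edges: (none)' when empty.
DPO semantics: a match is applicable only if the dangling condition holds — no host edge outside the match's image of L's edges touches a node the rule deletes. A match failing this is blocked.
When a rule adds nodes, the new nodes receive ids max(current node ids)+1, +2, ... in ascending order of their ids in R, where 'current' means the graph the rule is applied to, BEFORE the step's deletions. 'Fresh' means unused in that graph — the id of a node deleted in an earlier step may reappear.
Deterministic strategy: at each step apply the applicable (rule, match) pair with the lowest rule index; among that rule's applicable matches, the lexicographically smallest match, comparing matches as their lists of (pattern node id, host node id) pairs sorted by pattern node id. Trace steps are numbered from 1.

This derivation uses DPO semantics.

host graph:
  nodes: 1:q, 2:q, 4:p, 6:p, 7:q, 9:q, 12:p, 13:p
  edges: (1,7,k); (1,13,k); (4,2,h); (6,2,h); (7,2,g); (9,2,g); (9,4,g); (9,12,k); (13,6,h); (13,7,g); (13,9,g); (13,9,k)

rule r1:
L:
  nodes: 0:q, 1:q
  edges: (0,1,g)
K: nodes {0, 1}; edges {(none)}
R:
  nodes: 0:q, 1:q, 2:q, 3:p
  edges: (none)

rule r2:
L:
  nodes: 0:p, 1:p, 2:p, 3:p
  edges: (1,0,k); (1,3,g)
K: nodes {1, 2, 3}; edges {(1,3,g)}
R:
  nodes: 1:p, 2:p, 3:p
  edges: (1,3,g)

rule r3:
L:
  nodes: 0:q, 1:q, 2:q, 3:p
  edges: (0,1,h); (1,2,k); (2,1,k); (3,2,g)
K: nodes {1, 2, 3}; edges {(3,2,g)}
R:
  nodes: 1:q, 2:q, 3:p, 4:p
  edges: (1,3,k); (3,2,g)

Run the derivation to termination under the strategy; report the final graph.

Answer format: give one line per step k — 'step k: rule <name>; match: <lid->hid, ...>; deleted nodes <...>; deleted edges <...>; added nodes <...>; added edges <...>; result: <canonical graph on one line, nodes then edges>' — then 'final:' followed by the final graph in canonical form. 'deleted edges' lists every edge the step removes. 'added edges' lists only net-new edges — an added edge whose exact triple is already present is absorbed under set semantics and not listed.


step 1: rule r1; match: 0->7, 1->2; deleted nodes (none); deleted edges (7,2,g); added nodes 14, 15; added edges (none); result: nodes: 1:q, 2:q, 4:p, 6:p, 7:q, 9:q, 12:p, 13:p, 14:q, 15:p edges: (1,7,k); (1,13,k); (4,2,h); (6,2,h); (9,2,g); (9,4,g); (9,12,k); (13,6,h); (13,7,g); (13,9,g); (13,9,k)
step 2: rule r1; match: 0->9, 1->2; deleted nodes (none); deleted edges (9,2,g); added nodes 16, 17; added edges (none); result: nodes: 1:q, 2:q, 4:p, 6:p, 7:q, 9:q, 12:p, 13:p, 14:q, 15:p, 16:q, 17:p edges: (1,7,k); (1,13,k); (4,2,h); (6,2,h); (9,4,g); (9,12,k); (13,6,h); (13,7,g); (13,9,g); (13,9,k)
final:
nodes: 1:q, 2:q, 4:p, 6:p, 7:q, 9:q, 12:p, 13:p, 14:q, 15:p, 16:q, 17:p
edges: (1,7,k); (1,13,k); (4,2,h); (6,2,h); (9,4,g); (9,12,k); (13,6,h); (13,7,g); (13,9,g); (13,9,k)


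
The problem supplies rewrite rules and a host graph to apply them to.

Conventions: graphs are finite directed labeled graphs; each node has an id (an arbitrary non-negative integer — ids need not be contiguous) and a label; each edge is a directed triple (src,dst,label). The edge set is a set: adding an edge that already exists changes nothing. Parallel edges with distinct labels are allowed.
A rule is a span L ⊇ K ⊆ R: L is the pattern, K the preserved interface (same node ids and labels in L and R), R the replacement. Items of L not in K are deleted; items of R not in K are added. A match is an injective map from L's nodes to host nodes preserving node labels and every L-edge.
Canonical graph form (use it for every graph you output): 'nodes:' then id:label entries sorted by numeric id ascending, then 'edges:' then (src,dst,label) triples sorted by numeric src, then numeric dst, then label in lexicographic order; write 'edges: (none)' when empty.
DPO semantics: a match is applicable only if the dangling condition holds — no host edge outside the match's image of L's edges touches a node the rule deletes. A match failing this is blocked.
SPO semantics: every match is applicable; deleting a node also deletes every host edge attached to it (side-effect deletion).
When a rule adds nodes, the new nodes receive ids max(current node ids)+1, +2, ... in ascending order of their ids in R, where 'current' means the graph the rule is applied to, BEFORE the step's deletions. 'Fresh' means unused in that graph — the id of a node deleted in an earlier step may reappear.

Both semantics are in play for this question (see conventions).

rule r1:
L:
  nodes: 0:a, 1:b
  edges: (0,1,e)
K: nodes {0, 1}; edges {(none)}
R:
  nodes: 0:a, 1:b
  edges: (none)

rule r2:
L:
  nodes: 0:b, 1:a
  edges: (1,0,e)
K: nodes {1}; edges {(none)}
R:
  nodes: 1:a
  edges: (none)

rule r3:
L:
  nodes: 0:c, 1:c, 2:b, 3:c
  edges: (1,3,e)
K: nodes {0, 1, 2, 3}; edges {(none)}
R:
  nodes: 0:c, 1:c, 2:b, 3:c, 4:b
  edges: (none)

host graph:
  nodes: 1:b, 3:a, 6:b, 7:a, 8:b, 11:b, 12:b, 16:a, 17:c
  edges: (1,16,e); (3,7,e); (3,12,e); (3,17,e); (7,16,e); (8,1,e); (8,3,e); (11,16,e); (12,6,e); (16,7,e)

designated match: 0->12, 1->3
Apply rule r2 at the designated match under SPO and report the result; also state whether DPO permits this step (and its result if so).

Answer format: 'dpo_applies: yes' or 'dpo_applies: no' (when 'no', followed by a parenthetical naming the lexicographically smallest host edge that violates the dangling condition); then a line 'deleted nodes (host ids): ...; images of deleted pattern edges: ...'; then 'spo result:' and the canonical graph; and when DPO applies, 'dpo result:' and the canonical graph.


dpo_applies: no
(the rule deletes node 12, which keeps host edge (12,6,e) outside the match image — the dangling condition fails, DPO blocks; SPO proceeds and side-deletes such edges)
deleted nodes (host ids): 12; images of deleted pattern edges: (3,12,e)
spo result:
nodes: 1:b, 3:a, 6:b, 7:a, 8:b, 11:b, 16:a, 17:c
edges: (1,16,e); (3,7,e); (3,17,e); (7,16,e); (8,1,e); (8,3,e); (11,16,e); (16,7,e)


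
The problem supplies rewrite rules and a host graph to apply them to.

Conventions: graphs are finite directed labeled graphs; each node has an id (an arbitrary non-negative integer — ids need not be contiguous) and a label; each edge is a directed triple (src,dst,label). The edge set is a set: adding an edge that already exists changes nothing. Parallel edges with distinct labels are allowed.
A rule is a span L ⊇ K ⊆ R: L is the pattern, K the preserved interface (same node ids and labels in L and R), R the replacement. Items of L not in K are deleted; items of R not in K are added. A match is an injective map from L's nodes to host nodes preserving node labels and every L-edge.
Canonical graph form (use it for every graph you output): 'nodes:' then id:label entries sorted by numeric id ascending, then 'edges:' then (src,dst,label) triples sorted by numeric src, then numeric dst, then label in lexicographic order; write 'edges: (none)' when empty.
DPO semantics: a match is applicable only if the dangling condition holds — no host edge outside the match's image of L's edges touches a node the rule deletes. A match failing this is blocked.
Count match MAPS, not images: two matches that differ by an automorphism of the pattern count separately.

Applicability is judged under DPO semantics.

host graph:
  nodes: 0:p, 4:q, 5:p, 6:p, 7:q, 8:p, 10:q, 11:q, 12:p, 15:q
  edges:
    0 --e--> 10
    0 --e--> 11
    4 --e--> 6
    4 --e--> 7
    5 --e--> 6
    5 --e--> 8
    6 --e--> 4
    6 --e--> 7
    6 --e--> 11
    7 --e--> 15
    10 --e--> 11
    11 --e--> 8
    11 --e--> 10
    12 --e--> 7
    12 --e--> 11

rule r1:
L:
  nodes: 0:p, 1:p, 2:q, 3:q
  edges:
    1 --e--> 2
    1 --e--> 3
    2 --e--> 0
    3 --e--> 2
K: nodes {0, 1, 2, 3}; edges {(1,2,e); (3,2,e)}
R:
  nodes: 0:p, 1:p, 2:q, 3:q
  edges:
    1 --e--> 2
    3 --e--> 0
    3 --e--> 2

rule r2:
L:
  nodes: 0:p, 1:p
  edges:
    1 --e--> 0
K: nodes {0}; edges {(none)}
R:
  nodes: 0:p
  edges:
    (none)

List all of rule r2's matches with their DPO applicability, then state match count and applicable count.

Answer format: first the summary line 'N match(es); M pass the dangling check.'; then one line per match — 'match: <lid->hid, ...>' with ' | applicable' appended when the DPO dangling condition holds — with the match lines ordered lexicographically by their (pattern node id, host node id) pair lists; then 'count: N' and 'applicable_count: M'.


2 match(es); 0 pass the dangling check.
match: 0->6, 1->5
match: 0->8, 1->5
count: 2
applicable_count: 0


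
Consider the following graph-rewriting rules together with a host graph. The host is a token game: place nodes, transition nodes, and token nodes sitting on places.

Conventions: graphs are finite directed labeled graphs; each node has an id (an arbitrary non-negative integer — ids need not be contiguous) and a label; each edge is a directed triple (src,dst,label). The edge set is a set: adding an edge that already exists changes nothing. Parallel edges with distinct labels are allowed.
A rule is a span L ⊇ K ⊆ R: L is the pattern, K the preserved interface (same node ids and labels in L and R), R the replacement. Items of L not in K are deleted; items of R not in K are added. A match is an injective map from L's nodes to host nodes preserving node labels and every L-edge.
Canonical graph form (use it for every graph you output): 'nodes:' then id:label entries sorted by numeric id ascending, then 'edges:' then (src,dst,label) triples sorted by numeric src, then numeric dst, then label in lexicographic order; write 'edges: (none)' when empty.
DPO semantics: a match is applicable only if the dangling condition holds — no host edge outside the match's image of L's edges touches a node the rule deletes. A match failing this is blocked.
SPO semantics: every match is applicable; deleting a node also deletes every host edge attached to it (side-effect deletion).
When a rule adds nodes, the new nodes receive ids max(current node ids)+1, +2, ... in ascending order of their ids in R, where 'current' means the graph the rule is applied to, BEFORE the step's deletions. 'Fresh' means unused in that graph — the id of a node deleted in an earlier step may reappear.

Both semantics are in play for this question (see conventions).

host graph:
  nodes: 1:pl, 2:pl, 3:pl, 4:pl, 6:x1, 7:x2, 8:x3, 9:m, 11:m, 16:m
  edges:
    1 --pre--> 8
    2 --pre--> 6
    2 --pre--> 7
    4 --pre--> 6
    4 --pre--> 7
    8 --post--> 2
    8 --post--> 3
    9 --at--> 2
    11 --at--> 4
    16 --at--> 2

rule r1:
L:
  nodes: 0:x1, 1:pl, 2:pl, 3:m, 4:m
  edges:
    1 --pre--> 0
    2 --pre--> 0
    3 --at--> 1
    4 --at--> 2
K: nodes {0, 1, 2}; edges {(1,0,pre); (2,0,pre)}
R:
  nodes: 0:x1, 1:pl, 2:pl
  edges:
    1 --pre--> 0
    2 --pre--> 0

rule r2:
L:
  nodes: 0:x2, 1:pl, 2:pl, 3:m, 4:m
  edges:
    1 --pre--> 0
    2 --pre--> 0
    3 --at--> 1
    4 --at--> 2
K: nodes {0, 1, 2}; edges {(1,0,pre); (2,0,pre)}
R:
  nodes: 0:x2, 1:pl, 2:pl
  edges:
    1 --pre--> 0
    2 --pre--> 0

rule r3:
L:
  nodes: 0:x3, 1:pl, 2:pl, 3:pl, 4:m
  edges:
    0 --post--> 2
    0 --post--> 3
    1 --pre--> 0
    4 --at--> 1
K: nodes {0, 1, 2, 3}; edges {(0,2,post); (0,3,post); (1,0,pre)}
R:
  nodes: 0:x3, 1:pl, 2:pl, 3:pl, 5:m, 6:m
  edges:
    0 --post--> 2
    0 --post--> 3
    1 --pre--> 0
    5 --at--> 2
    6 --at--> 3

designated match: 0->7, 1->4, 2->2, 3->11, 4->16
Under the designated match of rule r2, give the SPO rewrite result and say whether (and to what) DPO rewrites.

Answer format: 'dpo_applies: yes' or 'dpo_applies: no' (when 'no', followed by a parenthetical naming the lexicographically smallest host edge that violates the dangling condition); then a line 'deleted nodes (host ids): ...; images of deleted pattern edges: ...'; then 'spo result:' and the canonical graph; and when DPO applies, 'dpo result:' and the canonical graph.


dpo_applies: yes
deleted nodes (host ids): 11, 16; images of deleted pattern edges: (11,4,at); (16,2,at)
spo result:
nodes: 1:pl, 2:pl, 3:pl, 4:pl, 6:x1, 7:x2, 8:x3, 9:m
edges: (1,8,pre); (2,6,pre); (2,7,pre); (4,6,pre); (4,7,pre); (8,2,post); (8,3,post); (9,2,at)
dpo result:
nodes: 1:pl, 2:pl, 3:pl, 4:pl, 6:x1, 7:x2, 8:x3, 9:m
edges: (1,8,pre); (2,6,pre); (2,7,pre); (4,6,pre); (4,7,pre); (8,2,post); (8,3,post); (9,2,at)
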